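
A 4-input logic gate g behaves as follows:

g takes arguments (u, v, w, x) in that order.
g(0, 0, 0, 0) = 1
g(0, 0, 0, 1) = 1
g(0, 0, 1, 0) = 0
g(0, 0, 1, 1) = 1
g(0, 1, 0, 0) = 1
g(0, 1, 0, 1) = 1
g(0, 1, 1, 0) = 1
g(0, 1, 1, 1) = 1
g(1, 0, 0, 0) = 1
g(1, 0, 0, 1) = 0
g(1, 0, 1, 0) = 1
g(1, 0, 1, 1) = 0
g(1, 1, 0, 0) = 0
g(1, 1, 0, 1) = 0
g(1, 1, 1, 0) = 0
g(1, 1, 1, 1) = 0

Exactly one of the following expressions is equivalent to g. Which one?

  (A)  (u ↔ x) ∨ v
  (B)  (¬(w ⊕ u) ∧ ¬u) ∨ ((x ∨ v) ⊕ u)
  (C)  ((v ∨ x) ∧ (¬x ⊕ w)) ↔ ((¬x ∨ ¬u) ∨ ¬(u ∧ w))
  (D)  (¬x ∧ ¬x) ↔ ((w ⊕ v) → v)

B

(A) disagrees with g on (0,0,0,1) (formula → 0, table → 1); rule it out.
(C) disagrees with g on (0,0,0,0) (formula → 0, table → 1); rule it out.
(D) disagrees with g on (0,0,0,1) (formula → 0, table → 1); rule it out.
(B) is the remaining candidate, and it agrees with g on all 16 inputs.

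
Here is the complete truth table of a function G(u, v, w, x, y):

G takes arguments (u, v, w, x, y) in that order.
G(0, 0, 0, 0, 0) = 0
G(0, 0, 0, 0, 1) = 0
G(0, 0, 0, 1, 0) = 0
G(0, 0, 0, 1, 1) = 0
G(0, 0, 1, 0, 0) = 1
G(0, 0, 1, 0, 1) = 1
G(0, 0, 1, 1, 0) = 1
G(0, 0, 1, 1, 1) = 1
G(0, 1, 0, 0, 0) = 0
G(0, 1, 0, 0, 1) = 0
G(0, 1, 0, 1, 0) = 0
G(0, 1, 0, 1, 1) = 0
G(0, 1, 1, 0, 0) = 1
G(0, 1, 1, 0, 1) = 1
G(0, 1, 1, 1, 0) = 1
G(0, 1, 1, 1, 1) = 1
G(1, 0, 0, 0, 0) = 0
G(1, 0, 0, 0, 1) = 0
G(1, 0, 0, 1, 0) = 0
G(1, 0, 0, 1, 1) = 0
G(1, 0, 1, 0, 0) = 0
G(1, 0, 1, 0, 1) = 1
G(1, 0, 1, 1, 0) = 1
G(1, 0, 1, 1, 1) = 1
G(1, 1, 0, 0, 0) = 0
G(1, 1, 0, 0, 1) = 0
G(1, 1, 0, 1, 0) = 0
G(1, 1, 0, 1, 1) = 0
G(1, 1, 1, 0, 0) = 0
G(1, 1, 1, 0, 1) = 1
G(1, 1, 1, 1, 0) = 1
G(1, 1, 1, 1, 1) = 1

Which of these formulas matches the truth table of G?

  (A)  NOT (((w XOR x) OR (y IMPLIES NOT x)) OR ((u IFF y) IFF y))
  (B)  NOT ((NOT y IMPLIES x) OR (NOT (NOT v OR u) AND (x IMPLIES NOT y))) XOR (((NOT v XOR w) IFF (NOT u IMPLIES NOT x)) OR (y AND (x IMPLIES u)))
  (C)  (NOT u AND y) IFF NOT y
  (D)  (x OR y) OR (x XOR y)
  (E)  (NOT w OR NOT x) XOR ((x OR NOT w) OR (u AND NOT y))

(A) disagrees with G on (0,0,1,0,0) (formula → 0, table → 1); rule it out.
(B) disagrees with G on (0,0,0,0,1) (formula → 1, table → 0); rule it out.
(C) disagrees with G on (0,0,1,0,0) (formula → 0, table → 1); rule it out.
(D) disagrees with G on (0,0,0,0,1) (formula → 1, table → 0); rule it out.
Only (E) survives; checking it on all 32 rows confirms it matches G.

E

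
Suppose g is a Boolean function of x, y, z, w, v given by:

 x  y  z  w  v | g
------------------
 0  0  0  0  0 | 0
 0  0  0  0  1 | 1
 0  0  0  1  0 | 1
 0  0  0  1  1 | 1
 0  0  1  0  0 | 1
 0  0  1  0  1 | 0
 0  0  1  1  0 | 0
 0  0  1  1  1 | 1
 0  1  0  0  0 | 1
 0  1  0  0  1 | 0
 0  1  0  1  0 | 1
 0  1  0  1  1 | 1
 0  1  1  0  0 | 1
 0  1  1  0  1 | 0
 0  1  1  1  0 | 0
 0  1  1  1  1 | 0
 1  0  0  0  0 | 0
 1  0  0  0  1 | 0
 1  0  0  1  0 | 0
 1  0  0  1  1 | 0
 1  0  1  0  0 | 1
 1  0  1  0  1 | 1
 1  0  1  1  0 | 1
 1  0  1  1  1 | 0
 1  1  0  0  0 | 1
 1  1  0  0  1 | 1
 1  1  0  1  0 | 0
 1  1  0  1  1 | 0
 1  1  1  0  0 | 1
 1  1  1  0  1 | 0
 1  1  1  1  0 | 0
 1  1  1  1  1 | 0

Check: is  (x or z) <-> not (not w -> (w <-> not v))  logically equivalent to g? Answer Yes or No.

Evaluate (x or z) <-> not (not w -> (w <-> not v)) on each row and compare to g:
  x=0, y=0, z=0, w=0, v=0: formula gives 0, g = 0 ✓
  x=0, y=0, z=0, w=0, v=1: formula gives 1, g = 1 ✓
  x=0, y=0, z=0, w=1, v=0: formula gives 1, g = 1 ✓
  x=0, y=0, z=0, w=1, v=1: formula gives 1, g = 1 ✓
  …
  x=0, y=0, z=1, w=1, v=1: formula gives 0, but g = 1 ✗
A single disagreement suffices: at (0,0,1,1,1) they differ, so the formula does not compute g.

No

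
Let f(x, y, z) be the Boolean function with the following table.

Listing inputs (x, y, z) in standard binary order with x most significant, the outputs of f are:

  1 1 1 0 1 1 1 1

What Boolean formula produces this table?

Only row (0,1,1) gives 0. So f is 1 everywhere except there — the complement of the minterm ¬x·y·z.

f(x, y, z) = ¬((¬x ∧ y) ∧ z)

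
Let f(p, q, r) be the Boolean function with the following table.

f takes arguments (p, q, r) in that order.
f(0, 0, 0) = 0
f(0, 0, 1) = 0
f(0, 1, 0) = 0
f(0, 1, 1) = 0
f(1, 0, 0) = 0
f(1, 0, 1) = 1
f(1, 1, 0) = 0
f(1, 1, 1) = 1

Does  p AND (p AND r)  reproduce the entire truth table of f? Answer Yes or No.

Yes

Test each input against both f and the formula:
  p=0, q=0, r=0: formula gives 0, f = 0 ✓
  p=0, q=0, r=1: formula gives 0, f = 0 ✓
  p=0, q=1, r=0: formula gives 0, f = 0 ✓
  p=0, q=1, r=1: formula gives 0, f = 0 ✓
  p=1, q=0, r=0: formula gives 0, f = 0 ✓
  …and likewise for the remaining 3 rows.
No disagreement on any input; they are logically equivalent.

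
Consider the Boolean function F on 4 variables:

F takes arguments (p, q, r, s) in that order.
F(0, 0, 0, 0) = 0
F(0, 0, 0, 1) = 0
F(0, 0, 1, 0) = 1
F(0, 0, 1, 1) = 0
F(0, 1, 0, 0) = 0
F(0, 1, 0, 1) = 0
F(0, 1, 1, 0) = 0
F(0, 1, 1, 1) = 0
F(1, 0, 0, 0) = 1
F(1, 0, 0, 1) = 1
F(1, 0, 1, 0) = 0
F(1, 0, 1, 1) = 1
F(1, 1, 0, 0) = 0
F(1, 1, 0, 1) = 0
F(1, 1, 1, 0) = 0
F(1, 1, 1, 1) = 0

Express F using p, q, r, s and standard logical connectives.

Collect the rows where F=1 — (0,0,1,0), (1,0,0,0), (1,0,0,1), (1,0,1,1) — and write one minterm per row: ¬p·¬q·r·¬s, p·¬q·¬r·¬s, p·¬q·¬r·s, p·¬q·r·s. Their union (logical OR) reproduces the table exactly.

F(p, q, r, s) = (((((p' · q') · r) · s') + (((p · q') · r') · s')) + (((p · q') · r') · s)) + (((p · q') · r) · s)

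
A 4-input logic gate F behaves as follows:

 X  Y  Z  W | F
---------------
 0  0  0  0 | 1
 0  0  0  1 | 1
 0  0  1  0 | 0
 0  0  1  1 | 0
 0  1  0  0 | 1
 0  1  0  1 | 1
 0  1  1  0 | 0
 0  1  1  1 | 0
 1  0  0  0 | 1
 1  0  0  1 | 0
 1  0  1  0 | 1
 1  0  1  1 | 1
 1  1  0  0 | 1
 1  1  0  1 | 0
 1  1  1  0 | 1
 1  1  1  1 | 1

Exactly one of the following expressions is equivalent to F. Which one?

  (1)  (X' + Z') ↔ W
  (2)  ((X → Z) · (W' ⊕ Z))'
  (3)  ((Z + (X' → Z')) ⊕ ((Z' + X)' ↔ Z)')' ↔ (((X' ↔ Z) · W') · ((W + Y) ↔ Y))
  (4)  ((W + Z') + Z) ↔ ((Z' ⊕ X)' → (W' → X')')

(1) disagrees with F on (0,0,0,0) (formula → 0, table → 1); rule it out.
(2) disagrees with F on (0,0,0,0) (formula → 0, table → 1); rule it out.
(3) disagrees with F on (0,0,1,1) (formula → 1, table → 0); rule it out.
(4) is the remaining candidate, and it agrees with F on all 16 inputs.

4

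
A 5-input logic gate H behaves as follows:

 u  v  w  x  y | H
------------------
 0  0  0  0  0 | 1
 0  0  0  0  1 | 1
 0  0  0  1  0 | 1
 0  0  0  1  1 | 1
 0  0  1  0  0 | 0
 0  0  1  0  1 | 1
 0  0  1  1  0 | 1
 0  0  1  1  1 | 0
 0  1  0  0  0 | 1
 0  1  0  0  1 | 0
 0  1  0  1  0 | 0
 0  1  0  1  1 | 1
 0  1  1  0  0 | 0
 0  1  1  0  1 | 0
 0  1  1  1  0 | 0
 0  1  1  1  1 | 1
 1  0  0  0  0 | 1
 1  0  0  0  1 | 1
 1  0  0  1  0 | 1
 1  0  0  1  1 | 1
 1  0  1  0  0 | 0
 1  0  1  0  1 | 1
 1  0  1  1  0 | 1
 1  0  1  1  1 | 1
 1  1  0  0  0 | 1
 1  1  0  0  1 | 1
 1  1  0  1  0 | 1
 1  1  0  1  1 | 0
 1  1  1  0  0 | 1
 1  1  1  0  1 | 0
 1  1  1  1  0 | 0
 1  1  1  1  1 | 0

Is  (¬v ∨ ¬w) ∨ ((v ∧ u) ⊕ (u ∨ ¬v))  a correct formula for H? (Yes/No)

Evaluate (¬v ∨ ¬w) ∨ ((v ∧ u) ⊕ (u ∨ ¬v)) on each row and compare to H:
  u=0, v=0, w=0, x=0, y=0: formula gives 1, H = 1 ✓
  u=0, v=0, w=0, x=0, y=1: formula gives 1, H = 1 ✓
  u=0, v=0, w=0, x=1, y=0: formula gives 1, H = 1 ✓
  u=0, v=0, w=0, x=1, y=1: formula gives 1, H = 1 ✓
  u=0, v=0, w=1, x=0, y=0: formula gives 1, but H = 0 ✗
Row (0,0,1,0,0) is a counterexample, so the formula is not equivalent to H.

No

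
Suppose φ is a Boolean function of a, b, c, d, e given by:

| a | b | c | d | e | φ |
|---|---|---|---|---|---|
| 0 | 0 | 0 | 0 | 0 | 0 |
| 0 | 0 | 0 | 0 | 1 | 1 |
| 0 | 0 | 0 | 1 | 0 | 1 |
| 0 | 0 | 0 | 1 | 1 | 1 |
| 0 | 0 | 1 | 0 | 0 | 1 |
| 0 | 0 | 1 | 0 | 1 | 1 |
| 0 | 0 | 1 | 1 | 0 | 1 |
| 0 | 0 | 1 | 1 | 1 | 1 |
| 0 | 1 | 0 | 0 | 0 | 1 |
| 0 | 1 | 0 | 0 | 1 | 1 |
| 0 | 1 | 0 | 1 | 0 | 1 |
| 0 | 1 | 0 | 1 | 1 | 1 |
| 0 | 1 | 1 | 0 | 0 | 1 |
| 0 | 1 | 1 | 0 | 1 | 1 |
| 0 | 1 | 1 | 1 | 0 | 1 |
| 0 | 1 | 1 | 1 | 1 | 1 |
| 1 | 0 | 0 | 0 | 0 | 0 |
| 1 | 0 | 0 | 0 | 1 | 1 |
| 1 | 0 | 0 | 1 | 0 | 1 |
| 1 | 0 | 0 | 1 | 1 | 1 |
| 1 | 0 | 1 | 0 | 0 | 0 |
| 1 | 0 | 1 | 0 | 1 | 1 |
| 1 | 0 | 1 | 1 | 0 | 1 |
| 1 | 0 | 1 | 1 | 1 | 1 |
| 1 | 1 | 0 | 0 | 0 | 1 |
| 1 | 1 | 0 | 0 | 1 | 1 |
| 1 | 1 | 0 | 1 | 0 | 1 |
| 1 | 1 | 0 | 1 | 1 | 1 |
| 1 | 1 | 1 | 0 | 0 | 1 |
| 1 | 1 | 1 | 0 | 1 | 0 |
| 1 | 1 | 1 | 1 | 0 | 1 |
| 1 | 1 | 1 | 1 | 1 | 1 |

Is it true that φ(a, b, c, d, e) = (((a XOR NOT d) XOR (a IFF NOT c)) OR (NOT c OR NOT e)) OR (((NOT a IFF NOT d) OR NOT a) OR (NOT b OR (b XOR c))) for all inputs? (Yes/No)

Check the formula against φ row by row:
  a=0, b=0, c=0, d=0, e=0: formula gives 1, but φ = 0 ✗
A single disagreement suffices: at (0,0,0,0,0) they differ, so the formula does not compute φ.

No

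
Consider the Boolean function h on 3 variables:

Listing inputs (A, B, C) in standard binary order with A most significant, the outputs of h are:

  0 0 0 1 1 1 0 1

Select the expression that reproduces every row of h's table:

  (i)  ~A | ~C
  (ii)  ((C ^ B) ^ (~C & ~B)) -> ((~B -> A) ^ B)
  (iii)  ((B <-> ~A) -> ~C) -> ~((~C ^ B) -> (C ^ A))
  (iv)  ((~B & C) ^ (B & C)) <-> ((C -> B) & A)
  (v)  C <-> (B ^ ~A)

(i) fails at (0,0,0): the formula yields 1, h is 0.
(iii) fails at (0,0,0): the formula yields 1, h is 0.
(iv) fails at (0,0,0): the formula yields 1, h is 0.
(v) fails at (0,0,1): the formula yields 1, h is 0.
That leaves (ii). Evaluating it on every row reproduces the table of h exactly.

ii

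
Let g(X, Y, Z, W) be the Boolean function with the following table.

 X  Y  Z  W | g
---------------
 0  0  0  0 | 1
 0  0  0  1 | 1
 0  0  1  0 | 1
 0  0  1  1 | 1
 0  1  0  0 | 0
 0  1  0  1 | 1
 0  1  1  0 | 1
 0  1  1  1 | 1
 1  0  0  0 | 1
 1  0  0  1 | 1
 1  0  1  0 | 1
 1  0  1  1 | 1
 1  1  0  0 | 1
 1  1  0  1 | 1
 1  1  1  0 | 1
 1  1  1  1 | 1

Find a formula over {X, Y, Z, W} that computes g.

g is 0 on exactly one input, (0,1,0,0), whose minterm is ¬X·Y·¬Z·¬W. So g is the negation of that single conjunction.

g(X, Y, Z, W) = (((X' · Y) · Z') · W')'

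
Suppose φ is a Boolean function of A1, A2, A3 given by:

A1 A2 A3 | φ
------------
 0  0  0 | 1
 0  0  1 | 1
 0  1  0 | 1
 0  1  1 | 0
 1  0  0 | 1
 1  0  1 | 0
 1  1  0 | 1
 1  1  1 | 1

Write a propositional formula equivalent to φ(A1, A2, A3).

There are just 2 zero rows: (0,1,1), (1,0,1). Their minterms are ¬A1·A2·A3, A1·¬A2·A3; the OR of those covers precisely the 0-outputs, and negating it yields φ.

φ(A1, A2, A3) = ~(((~A1 & A2) & A3) | ((A1 & ~A2) & A3))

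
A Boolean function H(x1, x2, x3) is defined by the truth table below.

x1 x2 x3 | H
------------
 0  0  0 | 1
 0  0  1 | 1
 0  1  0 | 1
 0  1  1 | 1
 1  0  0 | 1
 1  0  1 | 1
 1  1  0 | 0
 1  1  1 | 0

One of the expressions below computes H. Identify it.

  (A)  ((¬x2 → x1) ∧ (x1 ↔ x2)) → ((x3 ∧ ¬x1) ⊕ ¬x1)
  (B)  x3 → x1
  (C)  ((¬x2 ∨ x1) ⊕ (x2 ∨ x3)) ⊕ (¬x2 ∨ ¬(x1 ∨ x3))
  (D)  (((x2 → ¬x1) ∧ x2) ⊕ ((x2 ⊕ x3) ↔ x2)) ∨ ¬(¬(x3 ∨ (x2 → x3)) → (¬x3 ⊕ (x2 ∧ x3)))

A

(B) disagrees with H on (0,0,1) (formula → 0, table → 1); rule it out.
(C) disagrees with H on (0,0,0) (formula → 0, table → 1); rule it out.
(D) disagrees with H on (0,0,1) (formula → 0, table → 1); rule it out.
(A) is the remaining candidate, and it agrees with H on all 8 inputs.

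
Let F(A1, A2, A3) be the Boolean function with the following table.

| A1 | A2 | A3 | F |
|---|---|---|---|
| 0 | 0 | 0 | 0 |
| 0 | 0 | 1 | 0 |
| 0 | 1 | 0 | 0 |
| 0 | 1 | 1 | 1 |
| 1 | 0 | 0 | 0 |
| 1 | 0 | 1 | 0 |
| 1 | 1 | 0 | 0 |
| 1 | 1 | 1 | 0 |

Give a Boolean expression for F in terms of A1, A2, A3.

F(A1, A2, A3) = (NOT A1 AND A2) AND A3

Only row (0,1,1) gives 1. That row's minterm ¬A1·A2·A3 is F directly.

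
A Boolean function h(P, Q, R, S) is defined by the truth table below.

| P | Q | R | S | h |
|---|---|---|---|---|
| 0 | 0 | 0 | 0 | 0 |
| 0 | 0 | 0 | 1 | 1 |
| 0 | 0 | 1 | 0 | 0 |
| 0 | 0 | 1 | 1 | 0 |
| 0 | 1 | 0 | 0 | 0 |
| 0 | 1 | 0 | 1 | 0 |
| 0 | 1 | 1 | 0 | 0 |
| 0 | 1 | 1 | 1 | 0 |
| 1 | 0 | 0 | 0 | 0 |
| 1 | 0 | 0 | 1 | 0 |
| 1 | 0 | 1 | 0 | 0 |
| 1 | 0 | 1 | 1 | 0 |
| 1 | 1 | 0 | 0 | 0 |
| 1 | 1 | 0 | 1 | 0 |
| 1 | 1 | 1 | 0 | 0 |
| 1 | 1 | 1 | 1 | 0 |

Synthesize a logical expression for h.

Only row (0,0,0,1) gives 1. That row's minterm ¬P·¬Q·¬R·S is h directly.

h(P, Q, R, S) = ((~P & ~Q) & ~R) & S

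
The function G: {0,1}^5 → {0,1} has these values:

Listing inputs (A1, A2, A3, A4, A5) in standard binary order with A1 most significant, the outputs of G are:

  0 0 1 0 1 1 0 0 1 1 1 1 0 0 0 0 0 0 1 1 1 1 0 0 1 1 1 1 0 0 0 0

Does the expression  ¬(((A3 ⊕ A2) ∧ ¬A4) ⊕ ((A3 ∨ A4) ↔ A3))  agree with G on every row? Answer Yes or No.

No

Check the formula against G row by row:
  A1=0, A2=0, A3=0, A4=0, A5=0: formula gives 0, G = 0 ✓
  A1=0, A2=0, A3=0, A4=0, A5=1: formula gives 0, G = 0 ✓
  A1=0, A2=0, A3=0, A4=1, A5=0: formula gives 1, G = 1 ✓
  A1=0, A2=0, A3=0, A4=1, A5=1: formula gives 1, but G = 0 ✗
Row (0,0,0,1,1) is a counterexample, so the formula is not equivalent to G.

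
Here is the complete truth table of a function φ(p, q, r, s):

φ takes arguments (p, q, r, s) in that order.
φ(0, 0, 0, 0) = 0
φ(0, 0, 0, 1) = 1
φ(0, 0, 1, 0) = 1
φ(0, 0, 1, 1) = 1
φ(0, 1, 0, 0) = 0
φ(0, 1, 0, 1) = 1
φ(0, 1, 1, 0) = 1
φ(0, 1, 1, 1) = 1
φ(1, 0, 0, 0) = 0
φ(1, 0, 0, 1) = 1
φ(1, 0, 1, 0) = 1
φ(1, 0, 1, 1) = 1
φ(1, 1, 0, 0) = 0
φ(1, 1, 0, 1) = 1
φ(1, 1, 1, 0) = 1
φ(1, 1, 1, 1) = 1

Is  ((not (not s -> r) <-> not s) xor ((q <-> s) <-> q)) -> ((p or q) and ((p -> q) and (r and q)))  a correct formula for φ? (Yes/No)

Test each input against both φ and the formula:
  p=0, q=0, r=0, s=0: formula gives 0, φ = 0 ✓
  p=0, q=0, r=0, s=1: formula gives 1, φ = 1 ✓
  p=0, q=0, r=1, s=0: formula gives 1, φ = 1 ✓
  p=0, q=0, r=1, s=1: formula gives 1, φ = 1 ✓
  …and likewise for the remaining 12 rows.
No disagreement on any input; they are logically equivalent.

Yes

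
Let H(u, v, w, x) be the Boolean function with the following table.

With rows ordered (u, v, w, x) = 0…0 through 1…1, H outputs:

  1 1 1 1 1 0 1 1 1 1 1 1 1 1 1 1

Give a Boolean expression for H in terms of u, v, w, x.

H is 0 on exactly one input, (0,1,0,1), whose minterm is ¬u·v·¬w·x. So H is the negation of that single conjunction.

H(u, v, w, x) = NOT (((NOT u AND v) AND NOT w) AND x)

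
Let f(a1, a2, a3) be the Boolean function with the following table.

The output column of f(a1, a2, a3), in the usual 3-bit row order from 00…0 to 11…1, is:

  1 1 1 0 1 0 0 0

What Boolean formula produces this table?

The 1-rows are (0,0,0), (0,0,1), (0,1,0), (1,0,0). Each contributes one minterm — ¬a1·¬a2·¬a3; ¬a1·¬a2·a3; ¬a1·a2·¬a3; a1·¬a2·¬a3 — and their disjunction is a sum-of-products form of f.

f(a1, a2, a3) = ((((not a1 and not a2) and not a3) or ((not a1 and not a2) and a3)) or ((not a1 and a2) and not a3)) or ((a1 and not a2) and not a3)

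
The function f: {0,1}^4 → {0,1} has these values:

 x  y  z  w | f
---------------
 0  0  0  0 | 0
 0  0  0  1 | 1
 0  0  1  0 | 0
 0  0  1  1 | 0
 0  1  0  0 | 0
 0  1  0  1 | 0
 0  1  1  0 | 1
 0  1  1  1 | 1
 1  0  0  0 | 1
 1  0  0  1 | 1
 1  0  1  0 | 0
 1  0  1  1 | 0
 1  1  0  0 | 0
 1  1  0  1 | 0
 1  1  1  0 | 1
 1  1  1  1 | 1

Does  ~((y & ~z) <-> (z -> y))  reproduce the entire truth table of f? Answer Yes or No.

Check the formula against f row by row:
  x=0, y=0, z=0, w=0: formula gives 1, but f = 0 ✗
Row (0,0,0,0) is a counterexample, so the formula is not equivalent to f.

No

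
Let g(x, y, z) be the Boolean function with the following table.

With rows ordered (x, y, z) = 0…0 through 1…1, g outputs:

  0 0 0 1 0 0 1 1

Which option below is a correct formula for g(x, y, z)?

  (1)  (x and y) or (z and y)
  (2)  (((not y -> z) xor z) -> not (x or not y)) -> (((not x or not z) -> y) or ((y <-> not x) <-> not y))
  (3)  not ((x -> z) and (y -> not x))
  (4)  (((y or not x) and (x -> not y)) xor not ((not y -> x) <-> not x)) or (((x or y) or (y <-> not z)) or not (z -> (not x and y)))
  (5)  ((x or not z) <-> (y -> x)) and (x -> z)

(2): at (0,1,0) it gives 1, but g = 0 — eliminated.
(3): at (0,1,1) it gives 0, but g = 1 — eliminated.
(4): at (0,0,1) it gives 1, but g = 0 — eliminated.
(5): at (0,0,0) it gives 1, but g = 0 — eliminated.
(1) is the remaining candidate, and it agrees with g on all 8 inputs.

1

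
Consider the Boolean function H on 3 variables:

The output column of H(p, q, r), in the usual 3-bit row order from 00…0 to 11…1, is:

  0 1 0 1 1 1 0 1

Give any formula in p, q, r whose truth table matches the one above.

The 0-rows are (0,0,0), (0,1,0), (1,1,0). Take each as a conjunction (¬p·¬q·¬r, ¬p·q·¬r, p·q·¬r), form their disjunction, and complement — that gives a formula that is 1 everywhere H is.

H(p, q, r) = ~((((~p & ~q) & ~r) | ((~p & q) & ~r)) | ((p & q) & ~r))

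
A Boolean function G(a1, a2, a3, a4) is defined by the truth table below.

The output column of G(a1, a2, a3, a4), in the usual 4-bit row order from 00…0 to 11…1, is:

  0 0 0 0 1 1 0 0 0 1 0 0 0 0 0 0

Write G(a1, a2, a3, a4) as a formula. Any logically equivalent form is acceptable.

The 1-rows are (0,1,0,0), (0,1,0,1), (1,0,0,1). Each contributes one minterm — ¬a1·a2·¬a3·¬a4; ¬a1·a2·¬a3·a4; a1·¬a2·¬a3·a4 — and their disjunction is a sum-of-products form of G.

G(a1, a2, a3, a4) = ((((not a1 and a2) and not a3) and not a4) or (((not a1 and a2) and not a3) and a4)) or (((a1 and not a2) and not a3) and a4)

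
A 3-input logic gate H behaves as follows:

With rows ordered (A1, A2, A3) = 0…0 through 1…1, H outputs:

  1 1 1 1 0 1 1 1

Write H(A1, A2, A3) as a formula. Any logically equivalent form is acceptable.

H(A1, A2, A3) = ~((A1 & ~A2) & ~A3)

H is 0 on exactly one input, (1,0,0), whose minterm is A1·¬A2·¬A3. So H is the negation of that single conjunction.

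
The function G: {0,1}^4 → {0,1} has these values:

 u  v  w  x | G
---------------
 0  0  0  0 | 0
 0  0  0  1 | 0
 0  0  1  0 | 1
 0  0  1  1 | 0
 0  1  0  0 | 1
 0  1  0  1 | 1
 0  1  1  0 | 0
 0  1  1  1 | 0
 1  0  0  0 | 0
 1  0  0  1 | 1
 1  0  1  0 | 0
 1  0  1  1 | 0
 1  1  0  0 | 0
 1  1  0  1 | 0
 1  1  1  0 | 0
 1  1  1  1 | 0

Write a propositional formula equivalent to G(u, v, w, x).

G=1 on 4 inputs: (0,0,1,0), (0,1,0,0), (0,1,0,1), (1,0,0,1). Reading each as a conjunction of literals (¬u·¬v·w·¬x, ¬u·v·¬w·¬x, ¬u·v·¬w·x, u·¬v·¬w·x) and taking the OR gives the canonical DNF.

G(u, v, w, x) = (((((u' · v') · w) · x') + (((u' · v) · w') · x')) + (((u' · v) · w') · x)) + (((u · v') · w') · x)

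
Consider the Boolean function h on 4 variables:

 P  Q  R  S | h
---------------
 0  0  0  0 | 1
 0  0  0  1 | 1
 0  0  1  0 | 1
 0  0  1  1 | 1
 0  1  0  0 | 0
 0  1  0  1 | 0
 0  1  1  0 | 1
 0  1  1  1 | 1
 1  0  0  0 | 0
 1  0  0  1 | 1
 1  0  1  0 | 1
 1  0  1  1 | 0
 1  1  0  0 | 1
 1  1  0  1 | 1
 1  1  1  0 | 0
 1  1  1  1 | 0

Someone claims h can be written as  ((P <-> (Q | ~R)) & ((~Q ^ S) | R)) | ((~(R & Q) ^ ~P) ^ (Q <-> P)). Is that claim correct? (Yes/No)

Evaluate ((P <-> (Q | ~R)) & ((~Q ^ S) | R)) | ((~(R & Q) ^ ~P) ^ (Q <-> P)) on each row and compare to h:
  P=0, Q=0, R=0, S=0: formula gives 1, h = 1 ✓
  P=0, Q=0, R=0, S=1: formula gives 1, h = 1 ✓
  P=0, Q=0, R=1, S=0: formula gives 1, h = 1 ✓
  P=0, Q=0, R=1, S=1: formula gives 1, h = 1 ✓
  …
  P=1, Q=0, R=0, S=0: formula gives 1, but h = 0 ✗
A single disagreement suffices: at (1,0,0,0) they differ, so the formula does not compute h.

No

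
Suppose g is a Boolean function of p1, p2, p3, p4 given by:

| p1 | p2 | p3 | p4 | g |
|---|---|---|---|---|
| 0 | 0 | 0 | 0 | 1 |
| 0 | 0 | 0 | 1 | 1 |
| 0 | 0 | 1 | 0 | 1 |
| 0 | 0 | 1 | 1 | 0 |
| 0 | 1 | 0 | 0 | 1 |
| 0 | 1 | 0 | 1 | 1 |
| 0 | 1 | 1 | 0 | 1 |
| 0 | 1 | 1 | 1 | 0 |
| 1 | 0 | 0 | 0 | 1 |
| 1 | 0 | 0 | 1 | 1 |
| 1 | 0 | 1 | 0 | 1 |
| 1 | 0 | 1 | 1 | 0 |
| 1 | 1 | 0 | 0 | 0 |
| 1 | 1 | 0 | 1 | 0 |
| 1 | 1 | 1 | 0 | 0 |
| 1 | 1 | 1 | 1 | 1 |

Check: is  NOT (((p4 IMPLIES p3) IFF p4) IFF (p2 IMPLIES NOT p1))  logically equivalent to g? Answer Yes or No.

Test each input against both g and the formula:
  p1=0, p2=0, p3=0, p4=0: formula gives 1, g = 1 ✓
  p1=0, p2=0, p3=0, p4=1: formula gives 1, g = 1 ✓
  p1=0, p2=0, p3=1, p4=0: formula gives 1, g = 1 ✓
  p1=0, p2=0, p3=1, p4=1: formula gives 0, g = 0 ✓
  …and likewise for the remaining 12 rows.
All 16 rows match — the expression computes g exactly.

Yes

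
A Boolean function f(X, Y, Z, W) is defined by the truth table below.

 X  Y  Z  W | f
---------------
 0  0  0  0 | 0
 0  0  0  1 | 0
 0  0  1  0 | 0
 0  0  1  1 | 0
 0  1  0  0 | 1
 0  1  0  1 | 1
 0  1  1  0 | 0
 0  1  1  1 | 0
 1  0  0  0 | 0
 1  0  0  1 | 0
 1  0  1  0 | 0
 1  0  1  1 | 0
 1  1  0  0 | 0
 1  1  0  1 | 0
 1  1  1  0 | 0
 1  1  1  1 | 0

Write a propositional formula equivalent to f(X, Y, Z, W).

f(X, Y, Z, W) = (((NOT X AND Y) AND NOT Z) AND NOT W) OR (((NOT X AND Y) AND NOT Z) AND W)

Collect the rows where f=1 — (0,1,0,0), (0,1,0,1) — and write one minterm per row: ¬X·Y·¬Z·¬W, ¬X·Y·¬Z·W. Their union (logical OR) reproduces the table exactly.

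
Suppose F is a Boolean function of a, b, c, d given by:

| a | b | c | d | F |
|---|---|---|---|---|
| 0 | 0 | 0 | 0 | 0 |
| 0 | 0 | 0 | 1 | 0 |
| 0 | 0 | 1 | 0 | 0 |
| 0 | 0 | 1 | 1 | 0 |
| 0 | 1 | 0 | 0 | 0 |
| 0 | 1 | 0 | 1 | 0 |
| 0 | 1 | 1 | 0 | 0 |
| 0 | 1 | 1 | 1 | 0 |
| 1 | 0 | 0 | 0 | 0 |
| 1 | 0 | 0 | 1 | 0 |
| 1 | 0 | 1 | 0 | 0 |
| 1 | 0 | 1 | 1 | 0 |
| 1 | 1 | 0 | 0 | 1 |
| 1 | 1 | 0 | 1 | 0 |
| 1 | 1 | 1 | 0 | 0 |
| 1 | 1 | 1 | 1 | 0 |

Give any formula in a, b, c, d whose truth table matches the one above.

F(a, b, c, d) = ((a · b) · c') · d'

F is 1 on exactly one input, (1,1,0,0), whose minterm is a·b·¬c·¬d. So F is just that conjunction.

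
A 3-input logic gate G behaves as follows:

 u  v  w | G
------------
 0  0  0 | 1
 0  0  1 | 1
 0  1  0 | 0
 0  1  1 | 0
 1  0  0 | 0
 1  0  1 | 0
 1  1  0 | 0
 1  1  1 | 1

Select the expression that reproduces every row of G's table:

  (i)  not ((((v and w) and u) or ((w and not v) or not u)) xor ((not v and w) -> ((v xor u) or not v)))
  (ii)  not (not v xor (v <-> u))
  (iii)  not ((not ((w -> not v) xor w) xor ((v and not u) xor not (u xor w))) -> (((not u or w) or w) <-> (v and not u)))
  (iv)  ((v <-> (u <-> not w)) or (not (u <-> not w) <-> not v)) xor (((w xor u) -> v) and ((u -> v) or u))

(i) disagrees with G on (0,1,0) (formula → 1, table → 0); rule it out.
(ii) disagrees with G on (0,1,0) (formula → 1, table → 0); rule it out.
(iv) disagrees with G on (0,0,0) (formula → 0, table → 1); rule it out.
(iii) is the remaining candidate, and it agrees with G on all 8 inputs.

iii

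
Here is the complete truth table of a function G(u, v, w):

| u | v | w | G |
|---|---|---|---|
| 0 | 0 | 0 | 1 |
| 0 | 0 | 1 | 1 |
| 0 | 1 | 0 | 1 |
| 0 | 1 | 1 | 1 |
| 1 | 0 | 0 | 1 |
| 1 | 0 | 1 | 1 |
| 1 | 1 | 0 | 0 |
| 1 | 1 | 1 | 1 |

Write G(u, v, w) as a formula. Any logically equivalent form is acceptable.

G is 0 on exactly one input, (1,1,0), whose minterm is u·v·¬w. So G is the negation of that single conjunction.

G(u, v, w) = NOT ((u AND v) AND NOT w)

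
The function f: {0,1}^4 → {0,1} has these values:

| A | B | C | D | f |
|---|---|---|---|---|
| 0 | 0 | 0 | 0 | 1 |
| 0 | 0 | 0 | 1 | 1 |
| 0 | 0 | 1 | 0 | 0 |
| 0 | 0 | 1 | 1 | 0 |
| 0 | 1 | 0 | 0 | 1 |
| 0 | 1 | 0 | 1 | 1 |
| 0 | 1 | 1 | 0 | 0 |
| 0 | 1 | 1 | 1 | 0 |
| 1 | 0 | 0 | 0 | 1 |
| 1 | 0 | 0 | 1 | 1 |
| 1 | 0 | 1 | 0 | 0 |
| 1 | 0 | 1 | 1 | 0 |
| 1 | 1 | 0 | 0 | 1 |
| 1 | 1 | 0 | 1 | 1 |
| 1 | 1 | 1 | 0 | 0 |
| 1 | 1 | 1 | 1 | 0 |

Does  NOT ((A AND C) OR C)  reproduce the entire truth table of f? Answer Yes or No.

Test each input against both f and the formula:
  A=0, B=0, C=0, D=0: formula gives 1, f = 1 ✓
  A=0, B=0, C=0, D=1: formula gives 1, f = 1 ✓
  A=0, B=0, C=1, D=0: formula gives 0, f = 0 ✓
  A=0, B=0, C=1, D=1: formula gives 0, f = 0 ✓
  …and likewise for the remaining 12 rows.
No disagreement on any input; they are logically equivalent.

Yes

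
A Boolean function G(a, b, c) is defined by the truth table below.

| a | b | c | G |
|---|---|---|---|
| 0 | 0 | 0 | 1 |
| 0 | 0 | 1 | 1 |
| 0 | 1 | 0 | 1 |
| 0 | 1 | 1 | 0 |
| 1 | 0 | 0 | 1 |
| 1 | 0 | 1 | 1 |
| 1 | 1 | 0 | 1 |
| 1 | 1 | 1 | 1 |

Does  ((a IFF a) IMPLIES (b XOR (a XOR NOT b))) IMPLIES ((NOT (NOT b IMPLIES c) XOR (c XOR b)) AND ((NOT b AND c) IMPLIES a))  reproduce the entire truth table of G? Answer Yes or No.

No

Check the formula against G row by row:
  a=0, b=0, c=0: formula gives 1, G = 1 ✓
  a=0, b=0, c=1: formula gives 0, but G = 1 ✗
Since they disagree at (0,0,1), the expression is not a correct formula for G.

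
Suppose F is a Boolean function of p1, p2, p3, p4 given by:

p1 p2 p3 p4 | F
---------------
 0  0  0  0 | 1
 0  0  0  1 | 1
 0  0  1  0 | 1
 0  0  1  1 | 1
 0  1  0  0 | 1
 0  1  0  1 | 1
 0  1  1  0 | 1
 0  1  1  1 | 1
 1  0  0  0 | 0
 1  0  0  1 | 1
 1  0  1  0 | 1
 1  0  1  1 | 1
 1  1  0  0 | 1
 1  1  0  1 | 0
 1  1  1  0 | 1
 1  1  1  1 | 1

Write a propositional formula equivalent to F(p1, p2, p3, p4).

F(p1, p2, p3, p4) = not ((((p1 and not p2) and not p3) and not p4) or (((p1 and p2) and not p3) and p4))

The 0-rows are (1,0,0,0), (1,1,0,1). Take each as a conjunction (p1·¬p2·¬p3·¬p4, p1·p2·¬p3·p4), form their disjunction, and complement — that gives a formula that is 1 everywhere F is.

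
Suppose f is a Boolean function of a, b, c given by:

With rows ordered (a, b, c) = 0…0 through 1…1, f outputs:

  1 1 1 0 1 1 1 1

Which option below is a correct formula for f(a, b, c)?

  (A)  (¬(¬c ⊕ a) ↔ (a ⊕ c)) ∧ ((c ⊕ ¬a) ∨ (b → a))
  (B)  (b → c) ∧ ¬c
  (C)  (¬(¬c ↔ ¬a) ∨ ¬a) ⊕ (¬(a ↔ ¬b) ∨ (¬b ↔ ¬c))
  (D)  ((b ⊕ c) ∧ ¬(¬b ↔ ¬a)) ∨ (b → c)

A

(B) disagrees with f on (0,0,1) (formula → 0, table → 1); rule it out.
(C) disagrees with f on (0,0,0) (formula → 0, table → 1); rule it out.
(D) disagrees with f on (0,1,1) (formula → 1, table → 0); rule it out.
(A) is the remaining candidate, and it agrees with f on all 8 inputs.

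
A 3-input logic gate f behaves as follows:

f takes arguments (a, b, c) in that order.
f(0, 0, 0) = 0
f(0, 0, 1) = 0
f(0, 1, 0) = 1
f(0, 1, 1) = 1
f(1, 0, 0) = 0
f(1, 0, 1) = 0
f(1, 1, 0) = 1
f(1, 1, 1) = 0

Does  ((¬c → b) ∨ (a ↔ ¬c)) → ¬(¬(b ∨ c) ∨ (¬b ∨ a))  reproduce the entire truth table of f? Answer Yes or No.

Test each input against both f and the formula:
  a=0, b=0, c=0: formula gives 1, but f = 0 ✗
A single disagreement suffices: at (0,0,0) they differ, so the formula does not compute f.

No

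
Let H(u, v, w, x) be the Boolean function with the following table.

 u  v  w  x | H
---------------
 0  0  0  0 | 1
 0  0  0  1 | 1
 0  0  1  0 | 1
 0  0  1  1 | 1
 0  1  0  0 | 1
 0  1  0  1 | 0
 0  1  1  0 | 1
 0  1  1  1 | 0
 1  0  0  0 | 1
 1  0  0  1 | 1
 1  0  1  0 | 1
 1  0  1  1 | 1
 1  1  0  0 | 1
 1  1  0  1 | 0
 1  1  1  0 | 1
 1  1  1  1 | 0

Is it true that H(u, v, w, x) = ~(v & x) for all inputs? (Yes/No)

Evaluate ~(v & x) on each row and compare to H:
  u=0, v=0, w=0, x=0: formula gives 1, H = 1 ✓
  u=0, v=0, w=0, x=1: formula gives 1, H = 1 ✓
  u=0, v=0, w=1, x=0: formula gives 1, H = 1 ✓
  u=0, v=0, w=1, x=1: formula gives 1, H = 1 ✓
  … (the remaining 12 rows also agree.)
Every row agrees, so the formula is equivalent.

Yes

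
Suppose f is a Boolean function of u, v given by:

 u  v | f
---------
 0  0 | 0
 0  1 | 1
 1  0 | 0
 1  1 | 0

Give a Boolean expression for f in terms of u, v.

1 only at (0,1): NOT u AND v.

f(u, v) = ~u & v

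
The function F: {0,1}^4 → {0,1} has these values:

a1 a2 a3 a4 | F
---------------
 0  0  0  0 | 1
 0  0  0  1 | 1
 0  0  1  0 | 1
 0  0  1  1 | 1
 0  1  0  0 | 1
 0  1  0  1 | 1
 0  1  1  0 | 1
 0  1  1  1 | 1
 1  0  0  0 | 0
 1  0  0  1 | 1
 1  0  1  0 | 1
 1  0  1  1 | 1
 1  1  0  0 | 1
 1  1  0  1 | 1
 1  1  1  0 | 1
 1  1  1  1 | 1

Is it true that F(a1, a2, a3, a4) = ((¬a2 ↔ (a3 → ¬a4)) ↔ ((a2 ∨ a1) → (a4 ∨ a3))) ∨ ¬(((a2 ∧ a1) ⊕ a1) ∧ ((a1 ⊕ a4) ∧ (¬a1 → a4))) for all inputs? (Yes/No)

Test each input against both F and the formula:
  a1=0, a2=0, a3=0, a4=0: formula gives 1, F = 1 ✓
  a1=0, a2=0, a3=0, a4=1: formula gives 1, F = 1 ✓
  a1=0, a2=0, a3=1, a4=0: formula gives 1, F = 1 ✓
  a1=0, a2=0, a3=1, a4=1: formula gives 1, F = 1 ✓
  … (the remaining 12 rows also agree.)
No disagreement on any input; they are logically equivalent.

Yes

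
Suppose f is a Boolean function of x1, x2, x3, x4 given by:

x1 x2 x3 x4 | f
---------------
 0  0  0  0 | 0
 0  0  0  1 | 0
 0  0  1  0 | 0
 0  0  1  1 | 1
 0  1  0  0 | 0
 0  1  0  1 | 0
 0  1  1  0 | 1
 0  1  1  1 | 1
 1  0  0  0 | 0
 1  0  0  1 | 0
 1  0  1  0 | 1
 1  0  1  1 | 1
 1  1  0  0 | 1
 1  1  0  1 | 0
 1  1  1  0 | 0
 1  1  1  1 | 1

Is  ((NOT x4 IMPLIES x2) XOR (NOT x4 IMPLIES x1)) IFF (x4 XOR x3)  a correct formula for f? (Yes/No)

No

Check the formula against f row by row:
  x1=0, x2=0, x3=0, x4=0: formula gives 1, but f = 0 ✗
Row (0,0,0,0) is a counterexample, so the formula is not equivalent to f.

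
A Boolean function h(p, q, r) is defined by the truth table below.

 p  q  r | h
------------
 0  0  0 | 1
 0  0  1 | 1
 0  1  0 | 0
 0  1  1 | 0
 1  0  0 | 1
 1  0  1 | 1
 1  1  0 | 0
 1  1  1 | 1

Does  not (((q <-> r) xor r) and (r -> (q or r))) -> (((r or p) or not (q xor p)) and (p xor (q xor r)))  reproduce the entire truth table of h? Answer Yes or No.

Evaluate not (((q <-> r) xor r) and (r -> (q or r))) -> (((r or p) or not (q xor p)) and (p xor (q xor r))) on each row and compare to h:
  p=0, q=0, r=0: formula gives 1, h = 1 ✓
  p=0, q=0, r=1: formula gives 1, h = 1 ✓
  p=0, q=1, r=0: formula gives 0, h = 0 ✓
  p=0, q=1, r=1: formula gives 0, h = 0 ✓
  p=1, q=0, r=0: formula gives 1, h = 1 ✓
  … (the remaining 3 rows also agree.)
Every row agrees, so the formula is equivalent.

Yes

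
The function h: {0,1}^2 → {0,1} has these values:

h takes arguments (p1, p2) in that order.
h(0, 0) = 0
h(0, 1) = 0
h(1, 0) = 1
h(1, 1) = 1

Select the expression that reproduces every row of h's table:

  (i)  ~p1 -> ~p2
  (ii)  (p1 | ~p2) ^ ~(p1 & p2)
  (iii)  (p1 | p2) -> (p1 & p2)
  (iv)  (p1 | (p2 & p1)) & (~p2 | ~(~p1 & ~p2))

iv

(i) disagrees with h on (0,0) (formula → 1, table → 0); rule it out.
(ii) disagrees with h on (0,1) (formula → 1, table → 0); rule it out.
(iii) disagrees with h on (0,0) (formula → 1, table → 0); rule it out.
(iv) is the remaining candidate, and it agrees with h on all 4 inputs.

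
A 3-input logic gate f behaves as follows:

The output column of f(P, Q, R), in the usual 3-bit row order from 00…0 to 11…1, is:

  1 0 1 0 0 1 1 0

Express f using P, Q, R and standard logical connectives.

f=1 on 4 inputs: (0,0,0), (0,1,0), (1,0,1), (1,1,0). Reading each as a conjunction of literals (¬P·¬Q·¬R, ¬P·Q·¬R, P·¬Q·R, P·Q·¬R) and taking the OR gives the canonical DNF.

f(P, Q, R) = ((((P' · Q') · R') + ((P' · Q) · R')) + ((P · Q') · R)) + ((P · Q) · R')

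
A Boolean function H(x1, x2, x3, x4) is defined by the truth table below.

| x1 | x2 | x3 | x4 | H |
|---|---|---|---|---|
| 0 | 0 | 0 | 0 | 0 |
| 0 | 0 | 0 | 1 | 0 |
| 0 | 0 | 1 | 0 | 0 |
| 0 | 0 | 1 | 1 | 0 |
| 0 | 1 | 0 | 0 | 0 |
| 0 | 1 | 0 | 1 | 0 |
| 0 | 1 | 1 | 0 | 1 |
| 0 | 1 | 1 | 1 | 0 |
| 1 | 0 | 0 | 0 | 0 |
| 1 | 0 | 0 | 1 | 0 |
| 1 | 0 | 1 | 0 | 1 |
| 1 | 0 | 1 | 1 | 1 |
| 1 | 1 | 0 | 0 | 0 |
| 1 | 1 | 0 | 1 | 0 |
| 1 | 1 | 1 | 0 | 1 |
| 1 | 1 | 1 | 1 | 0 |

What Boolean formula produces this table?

H(x1, x2, x3, x4) = (((((x1' · x2) · x3) · x4') + (((x1 · x2') · x3) · x4')) + (((x1 · x2') · x3) · x4)) + (((x1 · x2) · x3) · x4')

The 1-rows are (0,1,1,0), (1,0,1,0), (1,0,1,1), (1,1,1,0). Each contributes one minterm — ¬x1·x2·x3·¬x4; x1·¬x2·x3·¬x4; x1·¬x2·x3·x4; x1·x2·x3·¬x4 — and their disjunction is a sum-of-products form of H.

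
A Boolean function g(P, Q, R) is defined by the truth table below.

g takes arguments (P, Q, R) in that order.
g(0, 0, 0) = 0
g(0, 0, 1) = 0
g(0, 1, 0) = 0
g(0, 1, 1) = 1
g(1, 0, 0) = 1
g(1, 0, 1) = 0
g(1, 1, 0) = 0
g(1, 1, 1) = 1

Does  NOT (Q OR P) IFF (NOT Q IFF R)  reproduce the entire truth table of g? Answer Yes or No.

Test each input against both g and the formula:
  P=0, Q=0, R=0: formula gives 0, g = 0 ✓
  P=0, Q=0, R=1: formula gives 1, but g = 0 ✗
A single disagreement suffices: at (0,0,1) they differ, so the formula does not compute g.

No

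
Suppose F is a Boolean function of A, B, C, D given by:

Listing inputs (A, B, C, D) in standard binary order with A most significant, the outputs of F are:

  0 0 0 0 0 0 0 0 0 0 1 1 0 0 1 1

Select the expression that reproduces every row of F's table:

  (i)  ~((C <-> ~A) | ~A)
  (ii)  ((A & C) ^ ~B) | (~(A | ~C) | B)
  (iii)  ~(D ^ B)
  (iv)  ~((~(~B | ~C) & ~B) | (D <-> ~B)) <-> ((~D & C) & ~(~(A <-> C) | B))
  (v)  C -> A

(ii) disagrees with F on (0,0,0,0) (formula → 1, table → 0); rule it out.
(iii) disagrees with F on (0,0,0,0) (formula → 1, table → 0); rule it out.
(iv) disagrees with F on (0,0,0,1) (formula → 1, table → 0); rule it out.
(v) disagrees with F on (0,0,0,0) (formula → 1, table → 0); rule it out.
Only (i) survives; checking it on all 16 rows confirms it matches F.

i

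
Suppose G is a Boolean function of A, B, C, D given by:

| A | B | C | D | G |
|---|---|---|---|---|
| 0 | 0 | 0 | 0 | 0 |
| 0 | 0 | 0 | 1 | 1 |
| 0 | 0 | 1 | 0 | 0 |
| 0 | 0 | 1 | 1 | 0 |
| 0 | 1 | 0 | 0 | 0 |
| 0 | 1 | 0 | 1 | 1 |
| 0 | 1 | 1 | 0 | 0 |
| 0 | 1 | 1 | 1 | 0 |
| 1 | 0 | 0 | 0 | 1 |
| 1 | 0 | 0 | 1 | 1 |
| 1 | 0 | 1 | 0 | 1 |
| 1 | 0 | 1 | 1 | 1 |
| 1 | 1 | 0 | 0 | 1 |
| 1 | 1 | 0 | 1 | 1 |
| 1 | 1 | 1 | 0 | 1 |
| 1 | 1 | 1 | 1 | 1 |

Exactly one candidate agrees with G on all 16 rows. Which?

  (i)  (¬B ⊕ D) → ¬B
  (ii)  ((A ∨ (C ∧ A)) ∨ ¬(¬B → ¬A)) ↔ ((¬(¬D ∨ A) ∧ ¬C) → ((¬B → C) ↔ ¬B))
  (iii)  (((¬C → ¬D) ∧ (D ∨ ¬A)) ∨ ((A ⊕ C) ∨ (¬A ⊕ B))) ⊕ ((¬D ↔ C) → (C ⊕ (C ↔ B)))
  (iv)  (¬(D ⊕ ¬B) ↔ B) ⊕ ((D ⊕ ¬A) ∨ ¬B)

(i) disagrees with G on (0,0,0,0) (formula → 1, table → 0); rule it out.
(iii) disagrees with G on (0,0,0,1) (formula → 0, table → 1); rule it out.
(iv) disagrees with G on (0,0,1,1) (formula → 1, table → 0); rule it out.
(ii) is the remaining candidate, and it agrees with G on all 16 inputs.

ii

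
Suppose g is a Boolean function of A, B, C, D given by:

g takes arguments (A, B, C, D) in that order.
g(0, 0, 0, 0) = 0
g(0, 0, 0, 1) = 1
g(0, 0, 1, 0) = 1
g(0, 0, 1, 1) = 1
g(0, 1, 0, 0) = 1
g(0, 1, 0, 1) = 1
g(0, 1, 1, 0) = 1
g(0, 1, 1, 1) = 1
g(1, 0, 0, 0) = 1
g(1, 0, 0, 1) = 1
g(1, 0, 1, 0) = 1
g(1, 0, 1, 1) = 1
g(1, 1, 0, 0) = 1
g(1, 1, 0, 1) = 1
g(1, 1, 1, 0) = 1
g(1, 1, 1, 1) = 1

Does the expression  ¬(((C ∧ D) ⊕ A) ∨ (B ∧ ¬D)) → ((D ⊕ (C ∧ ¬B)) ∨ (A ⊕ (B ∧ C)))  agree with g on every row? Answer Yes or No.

Yes

Test each input against both g and the formula:
  A=0, B=0, C=0, D=0: formula gives 0, g = 0 ✓
  A=0, B=0, C=0, D=1: formula gives 1, g = 1 ✓
  A=0, B=0, C=1, D=0: formula gives 1, g = 1 ✓
  A=0, B=0, C=1, D=1: formula gives 1, g = 1 ✓
  … (the remaining 12 rows also agree.)
No disagreement on any input; they are logically equivalent.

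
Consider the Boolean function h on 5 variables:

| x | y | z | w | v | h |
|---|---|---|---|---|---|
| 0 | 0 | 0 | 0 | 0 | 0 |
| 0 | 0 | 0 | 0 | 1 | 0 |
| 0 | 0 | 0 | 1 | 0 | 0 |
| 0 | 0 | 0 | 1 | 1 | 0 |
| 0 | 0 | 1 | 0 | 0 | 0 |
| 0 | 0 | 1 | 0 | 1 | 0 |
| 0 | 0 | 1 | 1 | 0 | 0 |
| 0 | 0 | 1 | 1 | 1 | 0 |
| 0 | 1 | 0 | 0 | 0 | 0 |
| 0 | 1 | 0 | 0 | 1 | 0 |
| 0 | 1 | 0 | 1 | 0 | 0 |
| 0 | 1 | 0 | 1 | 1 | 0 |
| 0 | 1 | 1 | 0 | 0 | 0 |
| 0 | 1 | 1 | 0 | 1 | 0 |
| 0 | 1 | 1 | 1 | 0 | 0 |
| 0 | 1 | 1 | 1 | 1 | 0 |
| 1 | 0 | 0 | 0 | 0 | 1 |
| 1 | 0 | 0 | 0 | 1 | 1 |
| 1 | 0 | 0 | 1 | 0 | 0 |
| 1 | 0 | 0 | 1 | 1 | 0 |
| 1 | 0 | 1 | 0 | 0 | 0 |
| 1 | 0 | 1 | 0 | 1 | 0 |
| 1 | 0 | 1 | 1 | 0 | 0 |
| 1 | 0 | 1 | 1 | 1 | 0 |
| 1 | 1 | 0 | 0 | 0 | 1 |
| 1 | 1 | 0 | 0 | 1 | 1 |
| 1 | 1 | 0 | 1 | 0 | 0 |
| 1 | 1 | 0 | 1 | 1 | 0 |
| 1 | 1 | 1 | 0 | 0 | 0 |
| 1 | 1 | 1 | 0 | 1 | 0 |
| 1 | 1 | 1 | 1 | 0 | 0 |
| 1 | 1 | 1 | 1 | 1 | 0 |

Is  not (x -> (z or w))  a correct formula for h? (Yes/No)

Check the formula against h row by row:
  x=0, y=0, z=0, w=0, v=0: formula gives 0, h = 0 ✓
  x=0, y=0, z=0, w=0, v=1: formula gives 0, h = 0 ✓
  x=0, y=0, z=0, w=1, v=0: formula gives 0, h = 0 ✓
  x=0, y=0, z=0, w=1, v=1: formula gives 0, h = 0 ✓
  …and likewise for the remaining 28 rows.
No disagreement on any input; they are logically equivalent.

Yes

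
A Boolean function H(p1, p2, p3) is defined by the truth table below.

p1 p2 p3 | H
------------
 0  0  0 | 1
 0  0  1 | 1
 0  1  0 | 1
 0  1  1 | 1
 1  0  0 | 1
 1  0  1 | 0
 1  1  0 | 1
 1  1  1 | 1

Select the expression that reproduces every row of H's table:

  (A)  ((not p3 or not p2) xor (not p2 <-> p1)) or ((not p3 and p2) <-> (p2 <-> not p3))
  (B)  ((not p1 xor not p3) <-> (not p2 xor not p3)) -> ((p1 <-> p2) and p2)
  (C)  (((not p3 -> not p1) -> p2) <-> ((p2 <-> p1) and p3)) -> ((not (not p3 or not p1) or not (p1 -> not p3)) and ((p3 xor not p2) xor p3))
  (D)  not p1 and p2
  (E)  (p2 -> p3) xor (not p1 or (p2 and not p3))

(B) fails at (0,0,0): the formula yields 0, H is 1.
(C) fails at (0,0,0): the formula yields 0, H is 1.
(D) fails at (0,0,0): the formula yields 0, H is 1.
(E) fails at (0,0,0): the formula yields 0, H is 1.
That leaves (A). Evaluating it on every row reproduces the table of H exactly.

A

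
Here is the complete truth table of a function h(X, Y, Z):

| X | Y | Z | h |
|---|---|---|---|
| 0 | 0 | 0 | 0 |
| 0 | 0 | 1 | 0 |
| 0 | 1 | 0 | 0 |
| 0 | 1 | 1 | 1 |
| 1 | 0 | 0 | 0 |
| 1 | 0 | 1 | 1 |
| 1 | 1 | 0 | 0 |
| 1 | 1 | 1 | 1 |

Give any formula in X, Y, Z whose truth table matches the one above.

The 1-rows are (0,1,1), (1,0,1), (1,1,1). Each contributes one minterm — ¬X·Y·Z; X·¬Y·Z; X·Y·Z — and their disjunction is a sum-of-products form of h.

h(X, Y, Z) = (((X' · Y) · Z) + ((X · Y') · Z)) + ((X · Y) · Z)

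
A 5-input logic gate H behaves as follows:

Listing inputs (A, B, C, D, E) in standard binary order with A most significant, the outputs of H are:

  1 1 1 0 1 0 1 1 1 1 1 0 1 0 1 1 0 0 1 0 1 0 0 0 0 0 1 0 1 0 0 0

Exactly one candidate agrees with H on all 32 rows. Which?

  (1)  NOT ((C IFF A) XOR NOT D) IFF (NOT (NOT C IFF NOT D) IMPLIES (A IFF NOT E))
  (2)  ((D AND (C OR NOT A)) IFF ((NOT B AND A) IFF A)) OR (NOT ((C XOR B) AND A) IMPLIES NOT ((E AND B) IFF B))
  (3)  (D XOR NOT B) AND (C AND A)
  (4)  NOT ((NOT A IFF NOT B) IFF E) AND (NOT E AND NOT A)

(2) disagrees with H on (0,0,0,0,0) (formula → 0, table → 1); rule it out.
(3) disagrees with H on (0,0,0,0,0) (formula → 0, table → 1); rule it out.
(4) disagrees with H on (0,0,0,0,1) (formula → 0, table → 1); rule it out.
That leaves (1). Evaluating it on every row reproduces the table of H exactly.

1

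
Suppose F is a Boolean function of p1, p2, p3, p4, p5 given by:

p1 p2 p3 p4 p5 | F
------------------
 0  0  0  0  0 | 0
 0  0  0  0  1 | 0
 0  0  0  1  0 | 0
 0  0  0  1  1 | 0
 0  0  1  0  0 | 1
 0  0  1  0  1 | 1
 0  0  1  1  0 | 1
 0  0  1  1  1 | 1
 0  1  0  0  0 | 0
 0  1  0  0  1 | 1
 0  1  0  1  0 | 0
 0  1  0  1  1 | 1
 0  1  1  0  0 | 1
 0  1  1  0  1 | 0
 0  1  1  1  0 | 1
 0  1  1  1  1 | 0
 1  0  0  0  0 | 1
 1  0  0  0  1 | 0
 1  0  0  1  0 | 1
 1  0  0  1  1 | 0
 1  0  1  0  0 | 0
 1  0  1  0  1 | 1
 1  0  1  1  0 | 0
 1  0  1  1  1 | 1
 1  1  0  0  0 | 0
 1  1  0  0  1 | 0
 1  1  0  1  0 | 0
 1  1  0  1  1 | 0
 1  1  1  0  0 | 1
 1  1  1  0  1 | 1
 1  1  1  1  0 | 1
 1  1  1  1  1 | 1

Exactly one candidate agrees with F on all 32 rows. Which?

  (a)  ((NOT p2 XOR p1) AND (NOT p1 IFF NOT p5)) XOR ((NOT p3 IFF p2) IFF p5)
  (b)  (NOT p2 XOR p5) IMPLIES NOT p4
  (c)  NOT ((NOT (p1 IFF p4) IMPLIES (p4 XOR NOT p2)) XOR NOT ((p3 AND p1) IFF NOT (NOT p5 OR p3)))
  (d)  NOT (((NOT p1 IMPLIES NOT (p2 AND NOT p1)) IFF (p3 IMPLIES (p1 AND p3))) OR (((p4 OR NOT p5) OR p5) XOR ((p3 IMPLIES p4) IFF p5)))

a

(b) fails at (0,0,0,0,0): the formula yields 1, F is 0.
(c) fails at (0,0,0,0,1): the formula yields 1, F is 0.
(d) fails at (0,0,1,0,1): the formula yields 0, F is 1.
(a) is the remaining candidate, and it agrees with F on all 32 inputs.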